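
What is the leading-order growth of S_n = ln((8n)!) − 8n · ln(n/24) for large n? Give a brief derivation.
S_n ~ 8n · (ln 192 − 1) + O(ln n)

Stirling: ln((8n)!) = 8n ln(8n) − 8n + O(ln n).
  S_n = 8n ln(8n) − 8n − 8n ln(n/24) + O(ln n)
      = 8n ln(8n) − 8n ln n + 8n ln 24 − 8n + O(ln n)
      = 8n ln 8 + 8n ln 24 − 8n + O(ln n)
      = 8n (ln 192 − 1) + O(ln n).
Numerically ln(192) − 1 ≈ 4.2575.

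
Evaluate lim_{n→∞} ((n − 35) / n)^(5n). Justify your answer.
lim = e^(−175)

Rewrite as (1 − 35/n)^(5n). By the standard limit (1 + x/n)^n → e^x, we have (1 − 35/n)^n → e^(−35), and raising to the 5th power gives e^(−175).
More precisely, ln[(1 − 35/n)^(5n)] = 5n · ln(1 − 35/n) = 5n · (-35/n + O(1/n^2)) = -175 + O(1/n) → -175.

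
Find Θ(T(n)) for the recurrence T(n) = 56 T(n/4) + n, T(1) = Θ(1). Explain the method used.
T(n) = Θ(n^(log_4 56))

Master theorem: compare f(n) = n to n^(log_4 56) where log_4 56 ≈ 2.904. Since 1 < log_4 56, we have f(n) = O(n^(log_4 56 − ε)) for some ε > 0 — Case 1. Hence T(n) = Θ(n^(log_4 56)).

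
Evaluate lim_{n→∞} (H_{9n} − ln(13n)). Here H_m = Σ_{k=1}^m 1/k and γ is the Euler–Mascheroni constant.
lim = ln(9/13) + γ

By Euler-Maclaurin, H_m = ln m + γ + O(1/m). So
  H_{9n} − ln(13n) = ln(9n) + γ − ln(13n) + O(1/n)
                       = ln(9/13) + γ + O(1/n).
Hence the limit is ln(9/13) + γ.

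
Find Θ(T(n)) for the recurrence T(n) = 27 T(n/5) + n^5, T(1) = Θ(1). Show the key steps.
T(n) = Θ(n^5)

log_5 27 ≈ 2.048. f(n) = n^5 dominates n^(log_5 27) since 5 > 2.048, and the regularity condition a·f(n/b) = 27·(n/5)^5 = (27/3125)·n^5 ≤ c·f(n) holds with c = 27/3125 ≈ 0.00864 < 1. So this is Case 3: T(n) = Θ(f(n)) = Θ(n^5).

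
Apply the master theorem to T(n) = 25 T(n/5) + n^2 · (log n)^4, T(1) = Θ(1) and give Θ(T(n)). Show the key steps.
T(n) = Θ(n^2 · (log n)^5)

Here log_5 25 = 2 and f(n) = n^2 · (log n)^4 = Θ(n^(log_5 25) · (log n)^4). This is the extended Case 2 of the master theorem (f matches the critical exponent up to log factors), giving T(n) = Θ(n^(log_5 25) · (log n)^(4+1)) = Θ(n^2 · (log n)^5).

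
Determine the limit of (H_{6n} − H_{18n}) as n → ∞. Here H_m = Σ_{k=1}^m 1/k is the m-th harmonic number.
lim = ln(6/18) = −ln 3

Euler-Maclaurin gives H_m = ln m + γ + 1/(2m) + O(1/m^2). The γ and O(1/m) terms cancel in the difference:
  H_{6n} − H_{18n} = ln(6n) − ln(18n) + O(1/n) = ln(6/18) + O(1/n).
Hence the limit is ln(6/18) = −ln 3.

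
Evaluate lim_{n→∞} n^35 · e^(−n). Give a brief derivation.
lim = 0

Exponentials with base > 1 dominate every fixed polynomial: for any fixed c, n^c / e^n → 0 as n → ∞ (e.g. by the ratio test, or since e^n grows faster than any power of n). Hence n^35 · e^(−n) = n^35 / e^n → 0.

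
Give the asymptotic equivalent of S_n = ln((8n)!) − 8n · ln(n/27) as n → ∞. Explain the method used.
S_n ~ 8n · (ln 216 − 1) + O(ln n)

Stirling: ln((8n)!) = 8n ln(8n) − 8n + O(ln n).
  S_n = 8n ln(8n) − 8n − 8n ln(n/27) + O(ln n)
      = 8n ln(8n) − 8n ln n + 8n ln 27 − 8n + O(ln n)
      = 8n ln 8 + 8n ln 27 − 8n + O(ln n)
      = 8n (ln 216 − 1) + O(ln n).
Numerically ln(216) − 1 ≈ 4.3753.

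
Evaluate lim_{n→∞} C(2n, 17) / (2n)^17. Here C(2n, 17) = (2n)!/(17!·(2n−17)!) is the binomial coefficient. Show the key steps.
lim = 1/17! = 1/355687428096000

With N = 2n → ∞: C(N, 17) / N^17 = [N(N−1)…(N−16)] / (17! · N^17) = (1/17!) · 1 · (1 − 1/(2n)) · … · (1 − 16/(2n)). Each factor → 1 as N → ∞, so the limit is 1/17! = 1/355687428096000.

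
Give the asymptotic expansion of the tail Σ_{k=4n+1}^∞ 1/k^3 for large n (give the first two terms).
Σ_{k>4n} 1/k^3 = 1/(2 · (4n)^2) − 1/(2 · (4n)^3) + O(1/(4n)^4)

Compare to the integral: ∫_{4n}^∞ x^(−3) dx = [−x^(−2)/2]_{4n}^∞ = 1/((3−1)·(4n)^2). The Euler-Maclaurin correction adds −f(4n)/2 = −1/(2·(4n)^3). Euler-Maclaurin then gives
  Σ_{k>4n} 1/k^3 = ∫_{4n}^∞ dx/x^3 − 1/(2·(4n)^3) + O(1/(4n)^4).
(Equivalently this is ζ(3) − Σ_{k≤4n} 1/k^3.)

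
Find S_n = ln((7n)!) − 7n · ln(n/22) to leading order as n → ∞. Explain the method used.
S_n ~ 7n · (ln 154 − 1) + O(ln n)

Stirling: ln((7n)!) = 7n ln(7n) − 7n + O(ln n).
  S_n = 7n ln(7n) − 7n − 7n ln(n/22) + O(ln n)
      = 7n ln(7n) − 7n ln n + 7n ln 22 − 7n + O(ln n)
      = 7n ln 7 + 7n ln 22 − 7n + O(ln n)
      = 7n (ln 154 − 1) + O(ln n).
Numerically ln(154) − 1 ≈ 4.0370.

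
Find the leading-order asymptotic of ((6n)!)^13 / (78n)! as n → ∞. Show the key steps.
((6n)!)^13/(78n)! ~ ((2π·6n)^(12/2) / sqrt(13)) · 13^(−13·6n)  →  0

Write N = 6n. Stirling: N! ~ sqrt(2π N)(N/e)^N and (13N)! ~ sqrt(2π·13N)·(13N/e)^(13N).
  (N!)^13/(13N)! ~ (2π N)^(13/2) (N/e)^(13N) / [sqrt(2π·13N) (13N/e)^(13N)]
     = (2π N)^(13/2) / sqrt(2π·13N) · (N/(13N))^(13N)
     = (2π N)^((13−1)/2) / sqrt(13) · 13^(−13N).
Since 13^13 > 1, the factor 13^(−13N) decays exponentially, so the ratio → 0. Substituting N = 6n gives the stated form.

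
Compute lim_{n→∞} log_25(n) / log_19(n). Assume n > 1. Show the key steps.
lim = ln(19) / ln(25) = log_25(19)

Change of base: log_25(n) = ln n / ln 25 and log_19(n) = ln n / ln 19. The ratio is (ln n / ln 25) · (ln 19 / ln n) = ln 19 / ln 25, a constant independent of n. So the limit is ln 19 / ln 25 = log_25(19).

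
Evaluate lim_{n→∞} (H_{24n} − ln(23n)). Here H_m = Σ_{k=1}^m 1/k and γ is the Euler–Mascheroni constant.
lim = ln(24/23) + γ

By Euler-Maclaurin, H_m = ln m + γ + O(1/m). So
  H_{24n} − ln(23n) = ln(24n) + γ − ln(23n) + O(1/n)
                       = ln(24/23) + γ + O(1/n).
Hence the limit is ln(24/23) + γ.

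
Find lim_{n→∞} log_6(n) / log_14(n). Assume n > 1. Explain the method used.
lim = ln(14) / ln(6) = log_6(14)

Change of base: log_6(n) = ln n / ln 6 and log_14(n) = ln n / ln 14. The ratio is (ln n / ln 6) · (ln 14 / ln n) = ln 14 / ln 6, a constant independent of n. So the limit is ln 14 / ln 6 = log_6(14).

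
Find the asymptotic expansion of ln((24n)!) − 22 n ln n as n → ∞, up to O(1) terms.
ln((24n)!) − 22 n ln n = 2 n ln n + 24(ln 24 − 1) n + (1/2) ln(2π·24n) + O(1/n)

Stirling: ln((24n)!) = 24n ln(24n) − 24n + (1/2) ln(2π·24n) + O(1/n).
Expand 24n ln(24n) = 24n (ln n + ln 24) = 24n ln n + 24n ln 24.
Subtract 22n ln n: leading term is (24 − 22) n ln n = 2 n ln n. The next term is 24n ln 24 − 24n = 24(ln 24 − 1) n. Then the (1/2) ln(2π·24n) correction.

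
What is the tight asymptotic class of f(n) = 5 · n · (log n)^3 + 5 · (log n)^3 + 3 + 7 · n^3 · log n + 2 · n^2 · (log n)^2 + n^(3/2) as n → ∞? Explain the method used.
f(n) ∈ Θ(n^3 · log n)

Compare the terms by growth order. For large n, n^a · (log n)^b dominates n^a' · (log n)^b' iff a > a', or (a = a' and b > b'). Ranking the 6 terms shows the dominant one is 7 · n^3 · log n. Hence f(n) ∈ Θ(n^3 · log n).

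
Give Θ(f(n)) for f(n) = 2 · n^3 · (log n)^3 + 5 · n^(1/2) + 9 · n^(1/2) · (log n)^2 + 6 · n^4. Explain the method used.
f(n) ∈ Θ(n^4)

Compare the terms by growth order. For large n, n^a · (log n)^b dominates n^a' · (log n)^b' iff a > a', or (a = a' and b > b'). Ranking the 4 terms shows the dominant one is 6 · n^4. Hence f(n) ∈ Θ(n^4).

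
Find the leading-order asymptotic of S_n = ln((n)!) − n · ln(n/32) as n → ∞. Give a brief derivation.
S_n ~ n · (ln 32 − 1) + O(ln n)

Stirling: ln((n)!) = n ln(n) − n + O(ln n).
  S_n = n ln(n) − n − n ln(n/32) + O(ln n)
      = n ln(n) − n ln n + n ln 32 − n + O(ln n)
      = n ln 32 − n + O(ln n)
      = n (ln 32 − 1) + O(ln n).
Numerically ln(32) − 1 ≈ 2.4657.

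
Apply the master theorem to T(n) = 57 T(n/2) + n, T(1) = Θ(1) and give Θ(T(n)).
T(n) = Θ(n^(log_2 57))

Master theorem: compare f(n) = n to n^(log_2 57) where log_2 57 ≈ 5.833. Since 1 < log_2 57, we have f(n) = O(n^(log_2 57 − ε)) for some ε > 0 — Case 1. Hence T(n) = Θ(n^(log_2 57)).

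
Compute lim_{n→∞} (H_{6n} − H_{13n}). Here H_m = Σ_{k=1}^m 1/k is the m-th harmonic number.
lim = ln(6/13)

Euler-Maclaurin gives H_m = ln m + γ + 1/(2m) + O(1/m^2). The γ and O(1/m) terms cancel in the difference:
  H_{6n} − H_{13n} = ln(6n) − ln(13n) + O(1/n) = ln(6/13) + O(1/n).
Hence the limit is ln(6/13).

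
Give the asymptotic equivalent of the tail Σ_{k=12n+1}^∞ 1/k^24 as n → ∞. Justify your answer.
Σ_{k>12n} 1/k^24 ~ 1/(23 · (12n)^23)

Compare to the integral: ∫_{12n}^∞ x^(−24) dx = [−x^(−23)/23]_{12n}^∞ = 1/((24−1)·(12n)^23). Euler-Maclaurin then gives
  Σ_{k>12n} 1/k^24 = ∫_{12n}^∞ dx/x^24 − 1/(2·(12n)^24) + O(1/(12n)^25).
(Equivalently this is ζ(24) − Σ_{k≤12n} 1/k^24.)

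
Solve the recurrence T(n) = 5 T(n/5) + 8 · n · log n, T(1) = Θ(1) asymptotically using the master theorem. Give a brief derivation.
T(n) = Θ(n · (log n)^2)

Here log_5 5 = 1 and f(n) = 8 · n · log n = Θ(n^(log_5 5) · (log n)^1). This is the extended Case 2 of the master theorem (f matches the critical exponent up to log factors), giving T(n) = Θ(n^(log_5 5) · (log n)^(1+1)) = Θ(n · (log n)^2).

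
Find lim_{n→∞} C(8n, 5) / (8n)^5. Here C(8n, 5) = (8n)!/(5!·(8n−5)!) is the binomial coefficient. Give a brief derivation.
lim = 1/5! = 1/120

With N = 8n → ∞: C(N, 5) / N^5 = [N(N−1)…(N−4)] / (5! · N^5) = (1/5!) · 1 · (1 − 1/(8n)) · (1 − 2/(8n)) · (1 − 3/(8n)) · (1 − 4/(8n)). Each factor → 1 as N → ∞, so the limit is 1/5! = 1/120.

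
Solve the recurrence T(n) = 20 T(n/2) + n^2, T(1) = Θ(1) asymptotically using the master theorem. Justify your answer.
T(n) = Θ(n^(log_2 20))

Master theorem: compare f(n) = n^2 to n^(log_2 20) where log_2 20 ≈ 4.322. Since 2 < log_2 20, we have f(n) = O(n^(log_2 20 − ε)) for some ε > 0 — Case 1. Hence T(n) = Θ(n^(log_2 20)).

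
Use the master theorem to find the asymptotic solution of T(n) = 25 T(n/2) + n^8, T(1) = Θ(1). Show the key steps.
T(n) = Θ(n^8)

log_2 25 ≈ 4.644. f(n) = n^8 dominates n^(log_2 25) since 8 > 4.644, and the regularity condition a·f(n/b) = 25·(n/2)^8 = (25/256)·n^8 ≤ c·f(n) holds with c = 25/256 ≈ 0.0977 < 1. So this is Case 3: T(n) = Θ(f(n)) = Θ(n^8).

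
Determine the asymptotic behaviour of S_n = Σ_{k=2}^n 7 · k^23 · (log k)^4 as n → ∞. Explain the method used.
S_n ~ 7 · n^24 · (log n)^4 / 24

By integral comparison, S_n = ∫_1^n 7 · x^23 · (log x)^4 dx + O(n^23 · (log n)^4). For the integral, the leading term of ∫_1^n x^23 (log x)^4 dx is n^24/24 · (log n)^4 (by repeated integration by parts; each step lowers the log-exponent and produces a relatively O(1/log n) correction). Hence S_n ~ 7 · n^24 · (log n)^4 / 24.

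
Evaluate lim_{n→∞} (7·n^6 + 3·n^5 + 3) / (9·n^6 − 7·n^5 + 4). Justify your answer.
lim = 7/9

For large n the leading n^6 terms dominate both numerator and denominator. Dividing top and bottom by n^6, every other term tends to 0, leaving 7/9.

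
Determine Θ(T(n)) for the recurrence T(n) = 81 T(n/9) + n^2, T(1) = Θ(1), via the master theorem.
T(n) = Θ(n^2 log n)

log_9 81 = 2, and f(n) = n^2 = Θ(n^(log_9 81)). This is Case 2 of the master theorem: T(n) = Θ(f(n) · log n) = Θ(n^2 log n).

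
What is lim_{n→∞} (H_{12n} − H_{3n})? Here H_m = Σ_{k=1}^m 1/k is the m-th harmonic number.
lim = ln(12/3) = ln 4

Euler-Maclaurin gives H_m = ln m + γ + 1/(2m) + O(1/m^2). The γ and O(1/m) terms cancel in the difference:
  H_{12n} − H_{3n} = ln(12n) − ln(3n) + O(1/n) = ln(12/3) + O(1/n).
Hence the limit is ln(12/3) = ln 4.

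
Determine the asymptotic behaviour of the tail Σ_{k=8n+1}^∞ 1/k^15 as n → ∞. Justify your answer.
Σ_{k>8n} 1/k^15 ~ 1/(14 · (8n)^14)

Compare to the integral: ∫_{8n}^∞ x^(−15) dx = [−x^(−14)/14]_{8n}^∞ = 1/((15−1)·(8n)^14). Euler-Maclaurin then gives
  Σ_{k>8n} 1/k^15 = ∫_{8n}^∞ dx/x^15 − 1/(2·(8n)^15) + O(1/(8n)^16).
(Equivalently this is ζ(15) − Σ_{k≤8n} 1/k^15.)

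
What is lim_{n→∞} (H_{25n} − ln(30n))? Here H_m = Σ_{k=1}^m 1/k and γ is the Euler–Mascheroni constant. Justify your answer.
lim = ln(5/6) + γ

By Euler-Maclaurin, H_m = ln m + γ + O(1/m). So
  H_{25n} − ln(30n) = ln(25n) + γ − ln(30n) + O(1/n)
                       = ln(25/30) + γ + O(1/n).
Hence the limit is ln(25/30) + γ (= ln(5/6)).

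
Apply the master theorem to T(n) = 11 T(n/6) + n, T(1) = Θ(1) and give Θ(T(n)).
T(n) = Θ(n^(log_6 11))

Master theorem: compare f(n) = n to n^(log_6 11) where log_6 11 ≈ 1.338. Since 1 < log_6 11, we have f(n) = O(n^(log_6 11 − ε)) for some ε > 0 — Case 1. Hence T(n) = Θ(n^(log_6 11)).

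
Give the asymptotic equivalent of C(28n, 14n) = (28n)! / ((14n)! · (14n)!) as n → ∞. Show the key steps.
C(28n, 14n) ~ (4)^(14n) · sqrt(1/(π·14n))

Write N = 14n. Apply Stirling to each factorial:
  (2N)! ~ sqrt(2π·2N) · (2N/e)^(2N),
  N! ~ sqrt(2π N) · (N/e)^N,
  (1N)! ~ sqrt(2π·1N) · (1N/e)^(1N).
The exponential factors combine to (2N)^(2N) / (N^N · (1N)^(1N)) = 2^(2N)/1^(1N) = (2^2/1^1)^N = (4)^N.
The square-root prefactors combine to sqrt(2π·2N) / (sqrt(2π N)·sqrt(2π·1N)) = sqrt(2 / (2π·1·N)) = sqrt(1/(π·14n)).
Substituting N = 14n: C(28n, 14n) ~ (4)^(14n) · sqrt(1/(π·14n)).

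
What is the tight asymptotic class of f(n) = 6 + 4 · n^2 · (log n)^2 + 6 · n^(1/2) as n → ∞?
f(n) ∈ Θ(n^2 · (log n)^2)

Compare the terms by growth order. For large n, n^a · (log n)^b dominates n^a' · (log n)^b' iff a > a', or (a = a' and b > b'). Ranking the 3 terms shows the dominant one is 4 · n^2 · (log n)^2. Hence f(n) ∈ Θ(n^2 · (log n)^2).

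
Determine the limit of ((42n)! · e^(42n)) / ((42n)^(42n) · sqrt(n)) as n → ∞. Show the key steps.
lim = sqrt(2π·42)

Stirling: (42n)! ~ sqrt(2π·42n) · (42n/e)^(42n). Hence
  (42n)! · e^(42n) / (42n)^(42n) ~ sqrt(2π·42n).
Dividing by sqrt(n): sqrt(2π·42n) / sqrt(n) = sqrt(2π·42) · n^((1−1)/2), so the limit is sqrt(2π·42).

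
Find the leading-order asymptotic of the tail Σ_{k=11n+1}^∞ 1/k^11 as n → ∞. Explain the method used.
Σ_{k>11n} 1/k^11 ~ 1/(10 · (11n)^10)

Compare to the integral: ∫_{11n}^∞ x^(−11) dx = [−x^(−10)/10]_{11n}^∞ = 1/((11−1)·(11n)^10). Euler-Maclaurin then gives
  Σ_{k>11n} 1/k^11 = ∫_{11n}^∞ dx/x^11 − 1/(2·(11n)^11) + O(1/(11n)^12).
(Equivalently this is ζ(11) − Σ_{k≤11n} 1/k^11.)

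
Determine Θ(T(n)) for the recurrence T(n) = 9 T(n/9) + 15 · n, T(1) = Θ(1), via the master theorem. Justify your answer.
T(n) = Θ(n log n)

log_9 9 = 1, and f(n) = 15 · n = Θ(n^(log_9 9)). This is Case 2 of the master theorem: T(n) = Θ(f(n) · log n) = Θ(n log n).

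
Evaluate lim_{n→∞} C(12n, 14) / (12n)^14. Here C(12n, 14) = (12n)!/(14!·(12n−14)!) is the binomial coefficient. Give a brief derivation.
lim = 1/14! = 1/87178291200

With N = 12n → ∞: C(N, 14) / N^14 = [N(N−1)…(N−13)] / (14! · N^14) = (1/14!) · 1 · (1 − 1/(12n)) · … · (1 − 13/(12n)). Each factor → 1 as N → ∞, so the limit is 1/14! = 1/87178291200.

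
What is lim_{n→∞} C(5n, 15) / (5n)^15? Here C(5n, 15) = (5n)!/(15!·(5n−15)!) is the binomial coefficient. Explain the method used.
lim = 1/15! = 1/1307674368000

With N = 5n → ∞: C(N, 15) / N^15 = [N(N−1)…(N−14)] / (15! · N^15) = (1/15!) · 1 · (1 − 1/(5n)) · … · (1 − 14/(5n)). Each factor → 1 as N → ∞, so the limit is 1/15! = 1/1307674368000.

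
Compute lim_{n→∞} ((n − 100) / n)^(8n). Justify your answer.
lim = e^(−800)

Rewrite as (1 − 100/n)^(8n). By the standard limit (1 + x/n)^n → e^x, we have (1 − 100/n)^n → e^(−100), and raising to the 8th power gives e^(−800).
More precisely, ln[(1 − 100/n)^(8n)] = 8n · ln(1 − 100/n) = 8n · (-100/n + O(1/n^2)) = -800 + O(1/n) → -800.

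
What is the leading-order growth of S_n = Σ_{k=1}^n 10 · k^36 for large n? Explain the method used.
S_n ~ 10 · n^37 / 37

By integral comparison (Euler-Maclaurin), Σ_{k=1}^n 10 · k^36 = 10 · ∫_0^n x^36 dx + O(n^36) = 10 · n^37/37 + O(n^36). (Equivalently, Faulhaber's formula gives the same leading term.)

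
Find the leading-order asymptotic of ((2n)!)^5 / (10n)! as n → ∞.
((2n)!)^5/(10n)! ~ ((2π·2n)^(4/2) / sqrt(5)) · 5^(−5·2n)  →  0

Write N = 2n. Stirling: N! ~ sqrt(2π N)(N/e)^N and (5N)! ~ sqrt(2π·5N)·(5N/e)^(5N).
  (N!)^5/(5N)! ~ (2π N)^(5/2) (N/e)^(5N) / [sqrt(2π·5N) (5N/e)^(5N)]
     = (2π N)^(5/2) / sqrt(2π·5N) · (N/(5N))^(5N)
     = (2π N)^((5−1)/2) / sqrt(5) · 5^(−5N).
Since 5^5 > 1, the factor 5^(−5N) decays exponentially, so the ratio → 0. Substituting N = 2n gives the stated form.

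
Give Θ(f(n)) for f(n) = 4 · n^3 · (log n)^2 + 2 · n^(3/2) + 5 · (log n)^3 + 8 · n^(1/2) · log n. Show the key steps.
f(n) ∈ Θ(n^3 · (log n)^2)

Compare the terms by growth order. For large n, n^a · (log n)^b dominates n^a' · (log n)^b' iff a > a', or (a = a' and b > b'). Ranking the 4 terms shows the dominant one is 4 · n^3 · (log n)^2. Hence f(n) ∈ Θ(n^3 · (log n)^2).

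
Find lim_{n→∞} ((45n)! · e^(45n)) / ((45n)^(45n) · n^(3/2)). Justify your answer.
lim = 0

Stirling: (45n)! ~ sqrt(2π·45n) · (45n/e)^(45n). Hence
  (45n)! · e^(45n) / (45n)^(45n) ~ sqrt(2π·45n).
Dividing by n^(3/2): sqrt(2π·45n) / n^(3/2) = sqrt(2π·45) · n^((1−3)/2), so the expression behaves like sqrt(2π·45) · n^((1−3)/2) → 0.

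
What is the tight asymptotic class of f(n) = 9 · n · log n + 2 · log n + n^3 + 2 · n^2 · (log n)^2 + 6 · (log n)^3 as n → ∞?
f(n) ∈ Θ(n^3)

Compare the terms by growth order. For large n, n^a · (log n)^b dominates n^a' · (log n)^b' iff a > a', or (a = a' and b > b'). Ranking the 5 terms shows the dominant one is n^3. Hence f(n) ∈ Θ(n^3).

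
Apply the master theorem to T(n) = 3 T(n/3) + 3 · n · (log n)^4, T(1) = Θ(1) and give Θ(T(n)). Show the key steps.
T(n) = Θ(n · (log n)^5)

Here log_3 3 = 1 and f(n) = 3 · n · (log n)^4 = Θ(n^(log_3 3) · (log n)^4). This is the extended Case 2 of the master theorem (f matches the critical exponent up to log factors), giving T(n) = Θ(n^(log_3 3) · (log n)^(4+1)) = Θ(n · (log n)^5).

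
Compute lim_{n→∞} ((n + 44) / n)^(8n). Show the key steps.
lim = e^352

Rewrite as (1 + 44/n)^(8n). By the standard limit (1 + x/n)^n → e^x, we have (1 + 44/n)^n → e^44, and raising to the 8th power gives e^352.
More precisely, ln[(1 + 44/n)^(8n)] = 8n · ln(1 + 44/n) = 8n · (44/n + O(1/n^2)) = 352 + O(1/n) → 352.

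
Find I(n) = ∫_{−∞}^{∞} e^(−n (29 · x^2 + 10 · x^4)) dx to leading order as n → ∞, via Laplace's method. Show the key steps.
I(n) ~ sqrt(π/(29n))

φ(x) = 29 · x^2 + 10 · x^4 has its unique global minimum at x* = 0 (since φ'(x) = 58x + 40x^3 = 0 only at x = 0 for real x with both coefficients positive, and φ → ∞ as |x| → ∞). At x* = 0, φ(0) = 0 and φ''(0) = 58. Laplace's method then gives
  I(n) ~ sqrt(2π / (n · φ''(0))) · e^(−n φ(0)) = sqrt(2π / (58n)) = sqrt(π/(29n)).
The 10 · x^4 term contributes only at subleading order (an O(1/n) relative correction).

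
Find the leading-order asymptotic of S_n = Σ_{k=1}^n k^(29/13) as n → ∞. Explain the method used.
S_n ~ (13/42) · n^(42/13)

Integral comparison: Σ_{k=1}^n k^(29/13) = ∫_0^n x^(29/13) dx + O(n^(29/13)). The integral is n^(1 + 29/13) / (1 + 29/13) = n^((29+13)/13) / ((29+13)/13) = (13/42) · n^(42/13).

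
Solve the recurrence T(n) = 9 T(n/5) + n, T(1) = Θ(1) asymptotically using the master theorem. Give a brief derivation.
T(n) = Θ(n^(log_5 9))

Master theorem: compare f(n) = n to n^(log_5 9) where log_5 9 ≈ 1.365. Since 1 < log_5 9, we have f(n) = O(n^(log_5 9 − ε)) for some ε > 0 — Case 1. Hence T(n) = Θ(n^(log_5 9)).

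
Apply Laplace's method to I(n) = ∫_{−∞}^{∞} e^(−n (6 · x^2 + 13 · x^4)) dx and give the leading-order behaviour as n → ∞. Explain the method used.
I(n) ~ sqrt(π/(6n))

φ(x) = 6 · x^2 + 13 · x^4 has its unique global minimum at x* = 0 (since φ'(x) = 12x + 52x^3 = 0 only at x = 0 for real x with both coefficients positive, and φ → ∞ as |x| → ∞). At x* = 0, φ(0) = 0 and φ''(0) = 12. Laplace's method then gives
  I(n) ~ sqrt(2π / (n · φ''(0))) · e^(−n φ(0)) = sqrt(2π / (12n)) = sqrt(π/(6n)).
The 13 · x^4 term contributes only at subleading order (an O(1/n) relative correction).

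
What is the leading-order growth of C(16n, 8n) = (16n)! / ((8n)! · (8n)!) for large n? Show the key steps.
C(16n, 8n) ~ (4)^(8n) · sqrt(1/(π·8n))

Write N = 8n. Apply Stirling to each factorial:
  (2N)! ~ sqrt(2π·2N) · (2N/e)^(2N),
  N! ~ sqrt(2π N) · (N/e)^N,
  (1N)! ~ sqrt(2π·1N) · (1N/e)^(1N).
The exponential factors combine to (2N)^(2N) / (N^N · (1N)^(1N)) = 2^(2N)/1^(1N) = (2^2/1^1)^N = (4)^N.
The square-root prefactors combine to sqrt(2π·2N) / (sqrt(2π N)·sqrt(2π·1N)) = sqrt(2 / (2π·1·N)) = sqrt(1/(π·8n)).
Substituting N = 8n: C(16n, 8n) ~ (4)^(8n) · sqrt(1/(π·8n)).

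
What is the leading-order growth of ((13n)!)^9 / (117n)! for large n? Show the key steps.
((13n)!)^9/(117n)! ~ ((2π·13n)^(8/2) / 3) · 9^(−9·13n)  →  0

Write N = 13n. Stirling: N! ~ sqrt(2π N)(N/e)^N and (9N)! ~ sqrt(2π·9N)·(9N/e)^(9N).
  (N!)^9/(9N)! ~ (2π N)^(9/2) (N/e)^(9N) / [sqrt(2π·9N) (9N/e)^(9N)]
     = (2π N)^(9/2) / sqrt(2π·9N) · (N/(9N))^(9N)
     = (2π N)^((9−1)/2) / 3 · 9^(−9N).
Since 9^9 > 1, the factor 9^(−9N) decays exponentially, so the ratio → 0. Substituting N = 13n gives the stated form.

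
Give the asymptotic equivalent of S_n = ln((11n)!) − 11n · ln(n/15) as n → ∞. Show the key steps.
S_n ~ 11n · (ln 165 − 1) + O(ln n)

Stirling: ln((11n)!) = 11n ln(11n) − 11n + O(ln n).
  S_n = 11n ln(11n) − 11n − 11n ln(n/15) + O(ln n)
      = 11n ln(11n) − 11n ln n + 11n ln 15 − 11n + O(ln n)
      = 11n ln 11 + 11n ln 15 − 11n + O(ln n)
      = 11n (ln 165 − 1) + O(ln n).
Numerically ln(165) − 1 ≈ 4.1059.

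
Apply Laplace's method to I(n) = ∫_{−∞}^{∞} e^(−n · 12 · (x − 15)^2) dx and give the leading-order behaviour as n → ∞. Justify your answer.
I(n) = sqrt(π/(12n))

Here φ(x) = 12 · (x − 15)^2 has its unique minimum at x* = 15 with φ(x*) = 0 and φ''(x*) = 24. Laplace's method gives
  I(n) ~ e^(−n φ(x*)) · sqrt(2π / (n · φ''(x*))) = sqrt(2π / (24n)) = sqrt(π/(12n)).
This is exact: substituting u = (x − 15)·sqrt(12n) gives I(n) = (1/sqrt(12n)) ∫_{−∞}^{∞} e^(−u^2) du = sqrt(π/(12n)).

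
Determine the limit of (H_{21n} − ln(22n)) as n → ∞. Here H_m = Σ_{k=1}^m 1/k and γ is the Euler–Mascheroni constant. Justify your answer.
lim = ln(21/22) + γ

By Euler-Maclaurin, H_m = ln m + γ + O(1/m). So
  H_{21n} − ln(22n) = ln(21n) + γ − ln(22n) + O(1/n)
                       = ln(21/22) + γ + O(1/n).
Hence the limit is ln(21/22) + γ.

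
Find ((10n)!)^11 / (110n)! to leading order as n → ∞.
((10n)!)^11/(110n)! ~ ((2π·10n)^(10/2) / sqrt(11)) · 11^(−11·10n)  →  0

Write N = 10n. Stirling: N! ~ sqrt(2π N)(N/e)^N and (11N)! ~ sqrt(2π·11N)·(11N/e)^(11N).
  (N!)^11/(11N)! ~ (2π N)^(11/2) (N/e)^(11N) / [sqrt(2π·11N) (11N/e)^(11N)]
     = (2π N)^(11/2) / sqrt(2π·11N) · (N/(11N))^(11N)
     = (2π N)^((11−1)/2) / sqrt(11) · 11^(−11N).
Since 11^11 > 1, the factor 11^(−11N) decays exponentially, so the ratio → 0. Substituting N = 10n gives the stated form.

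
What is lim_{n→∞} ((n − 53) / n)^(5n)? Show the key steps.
lim = e^(−265)

Rewrite as (1 − 53/n)^(5n). By the standard limit (1 + x/n)^n → e^x, we have (1 − 53/n)^n → e^(−53), and raising to the 5th power gives e^(−265).
More precisely, ln[(1 − 53/n)^(5n)] = 5n · ln(1 − 53/n) = 5n · (-53/n + O(1/n^2)) = -265 + O(1/n) → -265.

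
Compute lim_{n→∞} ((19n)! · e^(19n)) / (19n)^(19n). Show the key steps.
lim = ∞

Stirling: (19n)! ~ sqrt(2π·19n) · (19n/e)^(19n). Hence
  (19n)! · e^(19n) / (19n)^(19n) ~ sqrt(2π·19n) = sqrt(2π·19) · sqrt(n) → ∞.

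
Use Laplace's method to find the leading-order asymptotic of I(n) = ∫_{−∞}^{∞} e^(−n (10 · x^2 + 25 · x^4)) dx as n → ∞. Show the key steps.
I(n) ~ sqrt(π/(10n))

φ(x) = 10 · x^2 + 25 · x^4 has its unique global minimum at x* = 0 (since φ'(x) = 20x + 100x^3 = 0 only at x = 0 for real x with both coefficients positive, and φ → ∞ as |x| → ∞). At x* = 0, φ(0) = 0 and φ''(0) = 20. Laplace's method then gives
  I(n) ~ sqrt(2π / (n · φ''(0))) · e^(−n φ(0)) = sqrt(2π / (20n)) = sqrt(π/(10n)).
The 25 · x^4 term contributes only at subleading order (an O(1/n) relative correction).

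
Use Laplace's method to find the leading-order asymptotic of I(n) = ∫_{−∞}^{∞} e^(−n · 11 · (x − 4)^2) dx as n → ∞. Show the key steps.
I(n) = sqrt(π/(11n))

Here φ(x) = 11 · (x − 4)^2 has its unique minimum at x* = 4 with φ(x*) = 0 and φ''(x*) = 22. Laplace's method gives
  I(n) ~ e^(−n φ(x*)) · sqrt(2π / (n · φ''(x*))) = sqrt(2π / (22n)) = sqrt(π/(11n)).
This is exact: substituting u = (x − 4)·sqrt(11n) gives I(n) = (1/sqrt(11n)) ∫_{−∞}^{∞} e^(−u^2) du = sqrt(π/(11n)).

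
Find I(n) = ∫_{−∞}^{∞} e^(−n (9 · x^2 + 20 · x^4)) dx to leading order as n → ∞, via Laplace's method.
I(n) ~ sqrt(π/(9n))

φ(x) = 9 · x^2 + 20 · x^4 has its unique global minimum at x* = 0 (since φ'(x) = 18x + 80x^3 = 0 only at x = 0 for real x with both coefficients positive, and φ → ∞ as |x| → ∞). At x* = 0, φ(0) = 0 and φ''(0) = 18. Laplace's method then gives
  I(n) ~ sqrt(2π / (n · φ''(0))) · e^(−n φ(0)) = sqrt(2π / (18n)) = sqrt(π/(9n)).
The 20 · x^4 term contributes only at subleading order (an O(1/n) relative correction).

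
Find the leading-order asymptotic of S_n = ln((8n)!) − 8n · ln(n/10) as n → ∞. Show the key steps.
S_n ~ 8n · (ln 80 − 1) + O(ln n)

Stirling: ln((8n)!) = 8n ln(8n) − 8n + O(ln n).
  S_n = 8n ln(8n) − 8n − 8n ln(n/10) + O(ln n)
      = 8n ln(8n) − 8n ln n + 8n ln 10 − 8n + O(ln n)
      = 8n ln 8 + 8n ln 10 − 8n + O(ln n)
      = 8n (ln 80 − 1) + O(ln n).
Numerically ln(80) − 1 ≈ 3.3820.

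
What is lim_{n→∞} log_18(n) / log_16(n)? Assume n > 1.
lim = ln(16) / ln(18) = log_18(16)

Change of base: log_18(n) = ln n / ln 18 and log_16(n) = ln n / ln 16. The ratio is (ln n / ln 18) · (ln 16 / ln n) = ln 16 / ln 18, a constant independent of n. So the limit is ln 16 / ln 18 = log_18(16).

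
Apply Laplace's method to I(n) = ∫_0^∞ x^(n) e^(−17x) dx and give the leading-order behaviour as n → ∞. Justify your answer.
I(n) ~ (sqrt(2π·n) / 17) · (n/(17e))^(n)

Write the integrand as exp(n ln x − 17x) and set f(x) = n ln x − 17x. Then f'(x) = n/x − 17 = 0 at x* = n/17, and f''(x*) = −n/x*^2 = −17^2/(n). Laplace's method (interior maximum) gives
  I(n) ~ e^(f(x*)) · sqrt(2π / |f''(x*)|)
        = exp(n ln(n/17) − n) · sqrt(2π · n / 17^2)
        = (n/17)^(n) e^(−n) · sqrt(2π·n) / 17
        = (sqrt(2π·n) / 17) · (n/(17e))^(n).
This matches Γ(n+1)/17^(n+1) with Stirling applied to Γ.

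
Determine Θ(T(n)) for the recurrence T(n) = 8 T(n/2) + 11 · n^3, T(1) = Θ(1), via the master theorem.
T(n) = Θ(n^3 log n)

log_2 8 = 3, and f(n) = 11 · n^3 = Θ(n^(log_2 8)). This is Case 2 of the master theorem: T(n) = Θ(f(n) · log n) = Θ(n^3 log n).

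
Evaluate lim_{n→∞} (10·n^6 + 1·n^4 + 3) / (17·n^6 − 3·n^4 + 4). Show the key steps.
lim = 10/17

For large n the leading n^6 terms dominate both numerator and denominator. Dividing top and bottom by n^6, every other term tends to 0, leaving 10/17.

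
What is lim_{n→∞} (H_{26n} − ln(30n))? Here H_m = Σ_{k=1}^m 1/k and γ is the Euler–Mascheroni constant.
lim = ln(13/15) + γ

By Euler-Maclaurin, H_m = ln m + γ + O(1/m). So
  H_{26n} − ln(30n) = ln(26n) + γ − ln(30n) + O(1/n)
                       = ln(26/30) + γ + O(1/n).
Hence the limit is ln(26/30) + γ (= ln(13/15)).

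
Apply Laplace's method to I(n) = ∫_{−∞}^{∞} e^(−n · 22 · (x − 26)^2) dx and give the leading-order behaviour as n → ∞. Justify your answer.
I(n) = sqrt(π/(22n))

Here φ(x) = 22 · (x − 26)^2 has its unique minimum at x* = 26 with φ(x*) = 0 and φ''(x*) = 44. Laplace's method gives
  I(n) ~ e^(−n φ(x*)) · sqrt(2π / (n · φ''(x*))) = sqrt(2π / (44n)) = sqrt(π/(22n)).
This is exact: substituting u = (x − 26)·sqrt(22n) gives I(n) = (1/sqrt(22n)) ∫_{−∞}^{∞} e^(−u^2) du = sqrt(π/(22n)).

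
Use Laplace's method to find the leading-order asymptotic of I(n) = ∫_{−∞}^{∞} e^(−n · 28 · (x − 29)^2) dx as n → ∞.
I(n) = sqrt(π/(28n))

Here φ(x) = 28 · (x − 29)^2 has its unique minimum at x* = 29 with φ(x*) = 0 and φ''(x*) = 56. Laplace's method gives
  I(n) ~ e^(−n φ(x*)) · sqrt(2π / (n · φ''(x*))) = sqrt(2π / (56n)) = sqrt(π/(28n)).
This is exact: substituting u = (x − 29)·sqrt(28n) gives I(n) = (1/sqrt(28n)) ∫_{−∞}^{∞} e^(−u^2) du = sqrt(π/(28n)).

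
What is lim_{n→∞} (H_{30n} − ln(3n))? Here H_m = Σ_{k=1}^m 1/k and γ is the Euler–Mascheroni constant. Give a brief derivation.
lim = ln 10 + γ

By Euler-Maclaurin, H_m = ln m + γ + O(1/m). So
  H_{30n} − ln(3n) = ln(30n) + γ − ln(3n) + O(1/n)
                       = ln(30/3) + γ + O(1/n).
Hence the limit is ln(30/3) + γ (= ln 10).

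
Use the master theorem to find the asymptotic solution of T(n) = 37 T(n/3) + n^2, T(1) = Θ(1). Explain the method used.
T(n) = Θ(n^(log_3 37))

Master theorem: compare f(n) = n^2 to n^(log_3 37) where log_3 37 ≈ 3.287. Since 2 < log_3 37, we have f(n) = O(n^(log_3 37 − ε)) for some ε > 0 — Case 1. Hence T(n) = Θ(n^(log_3 37)).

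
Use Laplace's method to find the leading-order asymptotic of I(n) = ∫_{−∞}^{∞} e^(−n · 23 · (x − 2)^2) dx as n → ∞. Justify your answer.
I(n) = sqrt(π/(23n))

Here φ(x) = 23 · (x − 2)^2 has its unique minimum at x* = 2 with φ(x*) = 0 and φ''(x*) = 46. Laplace's method gives
  I(n) ~ e^(−n φ(x*)) · sqrt(2π / (n · φ''(x*))) = sqrt(2π / (46n)) = sqrt(π/(23n)).
This is exact: substituting u = (x − 2)·sqrt(23n) gives I(n) = (1/sqrt(23n)) ∫_{−∞}^{∞} e^(−u^2) du = sqrt(π/(23n)).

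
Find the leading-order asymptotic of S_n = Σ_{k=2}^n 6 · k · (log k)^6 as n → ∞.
S_n ~ 3 · n^2 · (log n)^6

By integral comparison, S_n = ∫_1^n 6 · x · (log x)^6 dx + O(n · (log n)^6). For the integral, the leading term of ∫_1^n x^1 (log x)^6 dx is n^2/2 · (log n)^6 (by repeated integration by parts; each step lowers the log-exponent and produces a relatively O(1/log n) correction). Hence S_n ~ 3 · n^2 · (log n)^6.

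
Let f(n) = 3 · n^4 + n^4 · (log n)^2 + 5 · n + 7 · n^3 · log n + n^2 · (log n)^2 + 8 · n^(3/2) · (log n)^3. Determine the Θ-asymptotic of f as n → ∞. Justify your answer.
f(n) ∈ Θ(n^4 · (log n)^2)

Compare the terms by growth order. For large n, n^a · (log n)^b dominates n^a' · (log n)^b' iff a > a', or (a = a' and b > b'). Ranking the 6 terms shows the dominant one is n^4 · (log n)^2. Hence f(n) ∈ Θ(n^4 · (log n)^2).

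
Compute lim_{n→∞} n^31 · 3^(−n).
lim = 0

Exponentials with base > 1 dominate every fixed polynomial: for any fixed c, n^c / 3^n → 0 as n → ∞ (e.g. by the ratio test, or by writing 3^n = e^(n ln 3) and noting e^(n ln 3) / n^c → ∞). Hence n^31 · 3^(−n) = n^31 / 3^n → 0.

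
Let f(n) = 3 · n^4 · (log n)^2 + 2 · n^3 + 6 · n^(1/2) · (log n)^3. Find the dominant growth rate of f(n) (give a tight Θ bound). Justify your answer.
f(n) ∈ Θ(n^4 · (log n)^2)

Compare the terms by growth order. For large n, n^a · (log n)^b dominates n^a' · (log n)^b' iff a > a', or (a = a' and b > b'). Ranking the 3 terms shows the dominant one is 3 · n^4 · (log n)^2. Hence f(n) ∈ Θ(n^4 · (log n)^2).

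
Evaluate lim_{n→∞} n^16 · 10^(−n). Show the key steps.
lim = 0

Exponentials with base > 1 dominate every fixed polynomial: for any fixed c, n^c / 10^n → 0 as n → ∞ (e.g. by the ratio test, or by writing 10^n = e^(n ln 10) and noting e^(n ln 10) / n^c → ∞). Hence n^16 · 10^(−n) = n^16 / 10^n → 0.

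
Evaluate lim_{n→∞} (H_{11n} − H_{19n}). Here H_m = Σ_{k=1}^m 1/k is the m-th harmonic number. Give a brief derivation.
lim = ln(11/19)

Euler-Maclaurin gives H_m = ln m + γ + 1/(2m) + O(1/m^2). The γ and O(1/m) terms cancel in the difference:
  H_{11n} − H_{19n} = ln(11n) − ln(19n) + O(1/n) = ln(11/19) + O(1/n).
Hence the limit is ln(11/19).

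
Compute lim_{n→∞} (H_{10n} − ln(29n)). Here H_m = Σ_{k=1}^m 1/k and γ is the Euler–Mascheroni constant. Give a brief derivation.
lim = ln(10/29) + γ

By Euler-Maclaurin, H_m = ln m + γ + O(1/m). So
  H_{10n} − ln(29n) = ln(10n) + γ − ln(29n) + O(1/n)
                       = ln(10/29) + γ + O(1/n).
Hence the limit is ln(10/29) + γ.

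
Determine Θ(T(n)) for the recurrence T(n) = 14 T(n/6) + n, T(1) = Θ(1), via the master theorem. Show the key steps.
T(n) = Θ(n^(log_6 14))

Master theorem: compare f(n) = n to n^(log_6 14) where log_6 14 ≈ 1.473. Since 1 < log_6 14, we have f(n) = O(n^(log_6 14 − ε)) for some ε > 0 — Case 1. Hence T(n) = Θ(n^(log_6 14)).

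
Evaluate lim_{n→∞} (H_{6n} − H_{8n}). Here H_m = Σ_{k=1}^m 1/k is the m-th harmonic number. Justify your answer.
lim = ln(6/8) = ln(3/4)

Euler-Maclaurin gives H_m = ln m + γ + 1/(2m) + O(1/m^2). The γ and O(1/m) terms cancel in the difference:
  H_{6n} − H_{8n} = ln(6n) − ln(8n) + O(1/n) = ln(6/8) + O(1/n).
Hence the limit is ln(6/8) = ln(3/4).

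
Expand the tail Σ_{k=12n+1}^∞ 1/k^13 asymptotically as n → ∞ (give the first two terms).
Σ_{k>12n} 1/k^13 = 1/(12 · (12n)^12) − 1/(2 · (12n)^13) + O(1/(12n)^14)

Compare to the integral: ∫_{12n}^∞ x^(−13) dx = [−x^(−12)/12]_{12n}^∞ = 1/((13−1)·(12n)^12). The Euler-Maclaurin correction adds −f(12n)/2 = −1/(2·(12n)^13). Euler-Maclaurin then gives
  Σ_{k>12n} 1/k^13 = ∫_{12n}^∞ dx/x^13 − 1/(2·(12n)^13) + O(1/(12n)^14).
(Equivalently this is ζ(13) − Σ_{k≤12n} 1/k^13.)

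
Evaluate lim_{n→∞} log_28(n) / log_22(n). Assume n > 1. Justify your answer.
lim = ln(22) / ln(28) = log_28(22)

Change of base: log_28(n) = ln n / ln 28 and log_22(n) = ln n / ln 22. The ratio is (ln n / ln 28) · (ln 22 / ln n) = ln 22 / ln 28, a constant independent of n. So the limit is ln 22 / ln 28 = log_28(22).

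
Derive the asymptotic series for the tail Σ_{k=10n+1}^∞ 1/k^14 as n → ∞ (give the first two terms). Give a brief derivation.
Σ_{k>10n} 1/k^14 = 1/(13 · (10n)^13) − 1/(2 · (10n)^14) + O(1/(10n)^15)

Compare to the integral: ∫_{10n}^∞ x^(−14) dx = [−x^(−13)/13]_{10n}^∞ = 1/((14−1)·(10n)^13). The Euler-Maclaurin correction adds −f(10n)/2 = −1/(2·(10n)^14). Euler-Maclaurin then gives
  Σ_{k>10n} 1/k^14 = ∫_{10n}^∞ dx/x^14 − 1/(2·(10n)^14) + O(1/(10n)^15).
(Equivalently this is ζ(14) − Σ_{k≤10n} 1/k^14.)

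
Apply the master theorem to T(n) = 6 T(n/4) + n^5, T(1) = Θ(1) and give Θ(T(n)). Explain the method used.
T(n) = Θ(n^5)

log_4 6 ≈ 1.292. f(n) = n^5 dominates n^(log_4 6) since 5 > 1.292, and the regularity condition a·f(n/b) = 6·(n/4)^5 = (6/1024)·n^5 ≤ c·f(n) holds with c = 6/1024 ≈ 0.00586 < 1. So this is Case 3: T(n) = Θ(f(n)) = Θ(n^5).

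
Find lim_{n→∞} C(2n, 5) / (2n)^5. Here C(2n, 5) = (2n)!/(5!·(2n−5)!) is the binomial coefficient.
lim = 1/5! = 1/120

With N = 2n → ∞: C(N, 5) / N^5 = [N(N−1)…(N−4)] / (5! · N^5) = (1/5!) · 1 · (1 − 1/(2n)) · (1 − 2/(2n)) · (1 − 3/(2n)) · (1 − 4/(2n)). Each factor → 1 as N → ∞, so the limit is 1/5! = 1/120.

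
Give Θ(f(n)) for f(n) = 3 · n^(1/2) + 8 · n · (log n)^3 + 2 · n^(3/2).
f(n) ∈ Θ(n^(3/2))

Compare the terms by growth order. For large n, n^a · (log n)^b dominates n^a' · (log n)^b' iff a > a', or (a = a' and b > b'). Ranking the 3 terms shows the dominant one is 2 · n^(3/2). Hence f(n) ∈ Θ(n^(3/2)).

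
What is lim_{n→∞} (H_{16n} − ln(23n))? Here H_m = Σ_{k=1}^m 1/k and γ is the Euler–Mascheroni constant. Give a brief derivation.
lim = ln(16/23) + γ

By Euler-Maclaurin, H_m = ln m + γ + O(1/m). So
  H_{16n} − ln(23n) = ln(16n) + γ − ln(23n) + O(1/n)
                       = ln(16/23) + γ + O(1/n).
Hence the limit is ln(16/23) + γ.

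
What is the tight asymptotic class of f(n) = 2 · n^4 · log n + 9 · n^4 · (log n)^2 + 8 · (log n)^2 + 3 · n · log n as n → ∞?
f(n) ∈ Θ(n^4 · (log n)^2)

Compare the terms by growth order. For large n, n^a · (log n)^b dominates n^a' · (log n)^b' iff a > a', or (a = a' and b > b'). Ranking the 4 terms shows the dominant one is 9 · n^4 · (log n)^2. Hence f(n) ∈ Θ(n^4 · (log n)^2).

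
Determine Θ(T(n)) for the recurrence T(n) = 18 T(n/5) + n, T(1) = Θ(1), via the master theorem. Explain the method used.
T(n) = Θ(n^(log_5 18))

Master theorem: compare f(n) = n to n^(log_5 18) where log_5 18 ≈ 1.796. Since 1 < log_5 18, we have f(n) = O(n^(log_5 18 − ε)) for some ε > 0 — Case 1. Hence T(n) = Θ(n^(log_5 18)).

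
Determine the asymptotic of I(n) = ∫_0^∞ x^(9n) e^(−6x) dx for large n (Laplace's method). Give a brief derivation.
I(n) ~ (sqrt(2π·9n) / 6) · (9n/(6e))^(9n)

Write the integrand as exp(9n ln x − 6x) and set f(x) = 9n ln x − 6x. Then f'(x) = 9n/x − 6 = 0 at x* = 9n/6, and f''(x*) = −9n/x*^2 = −6^2/(9n). Laplace's method (interior maximum) gives
  I(n) ~ e^(f(x*)) · sqrt(2π / |f''(x*)|)
        = exp(9n ln(9n/6) − 9n) · sqrt(2π · 9n / 6^2)
        = (9n/6)^(9n) e^(−9n) · sqrt(2π·9n) / 6
        = (sqrt(2π·9n) / 6) · (9n/(6e))^(9n).
This matches Γ(9n+1)/6^(9n+1) with Stirling applied to Γ.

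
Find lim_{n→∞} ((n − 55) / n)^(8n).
lim = e^(−440)

Rewrite as (1 − 55/n)^(8n). By the standard limit (1 + x/n)^n → e^x, we have (1 − 55/n)^n → e^(−55), and raising to the 8th power gives e^(−440).
More precisely, ln[(1 − 55/n)^(8n)] = 8n · ln(1 − 55/n) = 8n · (-55/n + O(1/n^2)) = -440 + O(1/n) → -440.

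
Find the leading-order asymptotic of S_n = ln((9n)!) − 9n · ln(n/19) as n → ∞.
S_n ~ 9n · (ln 171 − 1) + O(ln n)

Stirling: ln((9n)!) = 9n ln(9n) − 9n + O(ln n).
  S_n = 9n ln(9n) − 9n − 9n ln(n/19) + O(ln n)
      = 9n ln(9n) − 9n ln n + 9n ln 19 − 9n + O(ln n)
      = 9n ln 9 + 9n ln 19 − 9n + O(ln n)
      = 9n (ln 171 − 1) + O(ln n).
Numerically ln(171) − 1 ≈ 4.1417.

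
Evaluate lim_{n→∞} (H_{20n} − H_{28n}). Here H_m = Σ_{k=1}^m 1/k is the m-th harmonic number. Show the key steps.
lim = ln(20/28) = ln(5/7)

Euler-Maclaurin gives H_m = ln m + γ + 1/(2m) + O(1/m^2). The γ and O(1/m) terms cancel in the difference:
  H_{20n} − H_{28n} = ln(20n) − ln(28n) + O(1/n) = ln(20/28) + O(1/n).
Hence the limit is ln(20/28) = ln(5/7).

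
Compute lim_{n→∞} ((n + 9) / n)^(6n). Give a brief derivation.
lim = e^54

Rewrite as (1 + 9/n)^(6n). By the standard limit (1 + x/n)^n → e^x, we have (1 + 9/n)^n → e^9, and raising to the 6th power gives e^54.
More precisely, ln[(1 + 9/n)^(6n)] = 6n · ln(1 + 9/n) = 6n · (9/n + O(1/n^2)) = 54 + O(1/n) → 54.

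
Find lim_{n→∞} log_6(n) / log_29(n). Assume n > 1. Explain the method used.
lim = ln(29) / ln(6) = log_6(29)

Change of base: log_6(n) = ln n / ln 6 and log_29(n) = ln n / ln 29. The ratio is (ln n / ln 6) · (ln 29 / ln n) = ln 29 / ln 6, a constant independent of n. So the limit is ln 29 / ln 6 = log_6(29).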